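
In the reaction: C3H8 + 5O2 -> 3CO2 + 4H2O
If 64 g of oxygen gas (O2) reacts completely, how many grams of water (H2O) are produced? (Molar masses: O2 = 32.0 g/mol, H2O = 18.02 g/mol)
Moles of O2 = 64 g ÷ 32.0 g/mol = 2 mol
Mole ratio: 4 mol H2O / 5 mol O2
Moles of H2O = 2 × (4/5) = 1.6 mol
Mass of H2O = 1.6 mol × 18.02 g/mol = 28.83 g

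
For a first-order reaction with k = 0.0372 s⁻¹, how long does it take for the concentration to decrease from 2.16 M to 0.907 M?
23.33 s

From ln[A] = ln[A]₀ - k·t: t = ln([A]₀/[A])/k = ln(2.16/0.907)/0.0372 = ln(2.3815)/0.0372 = 0.8677/0.0372 = 23.33 s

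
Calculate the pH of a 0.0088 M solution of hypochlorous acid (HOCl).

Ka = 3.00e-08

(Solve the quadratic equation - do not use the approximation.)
pH = 4.79

x² + Ka×x - Ka×C = 0. Using quadratic formula: [H⁺] = 1.6233e-05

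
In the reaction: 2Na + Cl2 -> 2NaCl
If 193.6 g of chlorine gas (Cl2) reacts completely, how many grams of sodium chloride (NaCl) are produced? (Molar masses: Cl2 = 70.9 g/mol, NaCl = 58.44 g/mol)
Moles of Cl2 = 193.6 g ÷ 70.9 g/mol = 2.73061 mol
Mole ratio: 2 mol NaCl / 1 mol Cl2
Moles of NaCl = 2.73061 × (2/1) = 5.46121 mol
Mass of NaCl = 5.46121 mol × 58.44 g/mol = 319.2 g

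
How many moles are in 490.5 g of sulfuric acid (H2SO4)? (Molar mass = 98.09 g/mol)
Moles = 490.5 g ÷ 98.09 g/mol = 5.001 mol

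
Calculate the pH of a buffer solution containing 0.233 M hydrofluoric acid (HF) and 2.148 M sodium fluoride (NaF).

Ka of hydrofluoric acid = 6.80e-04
pH = 4.13

pKa = -log(6.80e-04) = 3.17. pH = pKa + log([A⁻]/[HA]) = 3.17 + log(2.148/0.233)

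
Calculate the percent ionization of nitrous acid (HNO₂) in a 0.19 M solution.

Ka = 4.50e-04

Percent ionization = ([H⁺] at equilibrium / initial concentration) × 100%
Percent ionization = 4.75%

Let x = [H⁺]. Ka = x²/(C - x) ⇒ x² + (4.50e-04)x - (4.50e-04)(0.19) = 0. x = 9.0244e-03. Percent = (9.0244e-03/0.19) × 100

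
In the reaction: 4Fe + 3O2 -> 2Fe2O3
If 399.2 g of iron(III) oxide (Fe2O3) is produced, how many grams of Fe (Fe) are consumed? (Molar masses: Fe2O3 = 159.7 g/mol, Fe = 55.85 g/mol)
Moles of Fe2O3 = 399.2 g ÷ 159.7 g/mol = 2.49969 mol
Mole ratio: 4 mol Fe / 2 mol Fe2O3
Moles of Fe = 2.49969 × (4/2) = 4.99937 mol
Mass of Fe = 4.99937 mol × 55.85 g/mol = 279.2 g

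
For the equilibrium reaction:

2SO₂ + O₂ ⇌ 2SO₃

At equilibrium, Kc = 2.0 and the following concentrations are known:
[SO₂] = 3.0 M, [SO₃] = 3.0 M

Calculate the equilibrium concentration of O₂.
[O₂] = 0.5000 M

Kc = ([SO₃]^2) / ([SO₂]^2 × [O₂]) = 2.0
[O₂]^1 = (product terms)/(Kc · other reactant terms) = 9 / (2.0 · 9) = 0.5
[O₂] = 0.5000 M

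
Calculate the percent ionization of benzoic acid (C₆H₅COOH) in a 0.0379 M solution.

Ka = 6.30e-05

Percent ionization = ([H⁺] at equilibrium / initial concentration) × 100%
Percent ionization = 3.99%

Let x = [H⁺]. Ka = x²/(C - x) ⇒ x² + (6.30e-05)x - (6.30e-05)(0.0379) = 0. x = 1.5140e-03. Percent = (1.5140e-03/0.0379) × 100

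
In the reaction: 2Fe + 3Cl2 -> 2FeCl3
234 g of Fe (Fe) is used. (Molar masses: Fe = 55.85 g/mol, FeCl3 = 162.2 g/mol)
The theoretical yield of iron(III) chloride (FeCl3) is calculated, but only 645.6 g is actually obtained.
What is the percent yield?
Moles of Fe = 234 g ÷ 55.85 g/mol = 4.18979 mol
Mole ratio: 2 mol FeCl3 / 2 mol Fe
Moles of FeCl3 = 4.18979 × (2/2) = 4.18979 mol
Theoretical yield = 4.18979 mol × 162.2 g/mol = 679.58 g
Actual yield = 645.6 g
Percent yield = (645.6 / 679.58) × 100% = 95.0%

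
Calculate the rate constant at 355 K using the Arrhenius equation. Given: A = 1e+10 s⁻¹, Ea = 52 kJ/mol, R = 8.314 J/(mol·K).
2.23e+02 s⁻¹

k = A·exp(-Ea/(R·T)) = 1e+10·exp(-52000/(8.314·355)) = 1e+10·exp(-17.6183) = 1e+10·2.2308e-08 = 2.23e+02 s⁻¹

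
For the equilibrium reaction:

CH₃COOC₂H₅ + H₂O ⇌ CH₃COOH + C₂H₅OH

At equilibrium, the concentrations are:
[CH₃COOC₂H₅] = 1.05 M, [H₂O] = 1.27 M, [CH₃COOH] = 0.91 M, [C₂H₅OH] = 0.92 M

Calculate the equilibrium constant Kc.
K_c = 0.6278

Kc = ([CH₃COOH] × [C₂H₅OH]) / ([CH₃COOC₂H₅] × [H₂O])
   = ((0.91)·(0.92)) / ((1.05)·(1.27))
   = 0.8372 / 1.3335 = 0.6278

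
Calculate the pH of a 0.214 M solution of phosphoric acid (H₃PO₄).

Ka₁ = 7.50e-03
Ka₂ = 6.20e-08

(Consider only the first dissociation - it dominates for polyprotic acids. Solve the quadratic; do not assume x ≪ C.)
pH = 1.44

x² + Ka₁·x − Ka₁·C = 0 with Ka₁ = 7.50e-03, C = 0.214.
x = (−Ka₁ + √(Ka₁² + 4·Ka₁·C))/2 = 3.6488e-02 M, so pH = 1.44.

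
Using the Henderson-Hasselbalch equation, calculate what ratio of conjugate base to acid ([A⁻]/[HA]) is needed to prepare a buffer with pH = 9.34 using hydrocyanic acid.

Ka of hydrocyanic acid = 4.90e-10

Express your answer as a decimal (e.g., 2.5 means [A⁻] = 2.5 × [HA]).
[A⁻]/[HA] = 1.072

pKa = −log(4.90e-10) = 9.3098. pH = pKa + log([A⁻]/[HA]). 9.34 = 9.3098 + log(ratio). log(ratio) = 9.34 − 9.3098 = 0.0302. ratio = 10^(0.0302) = 1.072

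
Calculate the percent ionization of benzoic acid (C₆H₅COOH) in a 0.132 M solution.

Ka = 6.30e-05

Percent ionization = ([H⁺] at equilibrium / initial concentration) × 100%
Percent ionization = 2.16%

Let x = [H⁺]. Ka = x²/(C - x) ⇒ x² + (6.30e-05)x - (6.30e-05)(0.132) = 0. x = 2.8524e-03. Percent = (2.8524e-03/0.132) × 100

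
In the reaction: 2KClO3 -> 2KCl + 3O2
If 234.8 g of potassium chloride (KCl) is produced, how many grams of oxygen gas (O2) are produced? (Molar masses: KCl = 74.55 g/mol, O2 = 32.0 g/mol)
Moles of KCl = 234.8 g ÷ 74.55 g/mol = 3.14956 mol
Mole ratio: 3 mol O2 / 2 mol KCl
Moles of O2 = 3.14956 × (3/2) = 4.72435 mol
Mass of O2 = 4.72435 mol × 32.0 g/mol = 151.2 g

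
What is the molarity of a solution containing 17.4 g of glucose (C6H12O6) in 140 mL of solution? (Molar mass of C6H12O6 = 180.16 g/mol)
Moles of C6H12O6 = 17.4 g ÷ 180.16 g/mol = 0.0965808 mol
Volume = 140 mL = 0.14 L
Molarity = 0.0965808 mol ÷ 0.14 L = 0.6899 M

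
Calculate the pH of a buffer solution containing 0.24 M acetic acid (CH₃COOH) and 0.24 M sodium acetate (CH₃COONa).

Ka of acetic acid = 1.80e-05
pH = 4.74

pKa = -log(1.80e-05) = 4.74. pH = pKa + log([A⁻]/[HA]) = 4.74 + log(0.24/0.24)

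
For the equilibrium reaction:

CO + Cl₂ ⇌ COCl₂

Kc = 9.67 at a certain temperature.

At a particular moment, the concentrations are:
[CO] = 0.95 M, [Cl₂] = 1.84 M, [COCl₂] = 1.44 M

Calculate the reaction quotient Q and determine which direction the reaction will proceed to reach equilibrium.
Q = 0.824, Q < K, reaction proceeds forward (toward products)

Q = ([COCl₂]) / ([CO] × [Cl₂])
  = ((1.44)) / ((0.95)·(1.84)) = 1.44/1.748 = 0.8238
Since Q = 0.8238 < Kc = 9.67, the reaction proceeds forward (toward products) to reach equilibrium.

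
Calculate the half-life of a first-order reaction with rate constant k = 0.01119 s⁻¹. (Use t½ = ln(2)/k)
61.94 s

t½ = ln(2)/k = 0.6931/0.01119 = 61.94 s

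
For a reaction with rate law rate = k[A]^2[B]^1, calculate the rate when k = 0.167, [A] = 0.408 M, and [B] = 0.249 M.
0.006922 M/s

rate = k·[A]^2·[B]^1 = 0.167·(0.408)^2·(0.249)^1 = 0.167·0.166464·0.249 = 0.006922 M/s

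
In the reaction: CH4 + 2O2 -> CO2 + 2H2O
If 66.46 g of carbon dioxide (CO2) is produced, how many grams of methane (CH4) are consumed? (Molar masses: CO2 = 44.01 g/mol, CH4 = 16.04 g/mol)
Moles of CO2 = 66.46 g ÷ 44.01 g/mol = 1.51011 mol
Mole ratio: 1 mol CH4 / 1 mol CO2
Moles of CH4 = 1.51011 × (1/1) = 1.51011 mol
Mass of CH4 = 1.51011 mol × 16.04 g/mol = 24.22 g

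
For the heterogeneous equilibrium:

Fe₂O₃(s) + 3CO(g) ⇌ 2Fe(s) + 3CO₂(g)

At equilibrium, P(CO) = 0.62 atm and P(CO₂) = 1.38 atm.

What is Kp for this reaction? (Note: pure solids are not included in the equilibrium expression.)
K_p = 11.027

Solids (Fe₂O₃, Fe) are excluded.
Kp = P(CO₂)³/P(CO)³ = (1.38)³/(0.62)³ = 2.628/0.2383 = 11.027.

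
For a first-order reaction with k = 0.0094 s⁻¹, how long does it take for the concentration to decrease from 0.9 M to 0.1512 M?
189.77 s

From ln[A] = ln[A]₀ - k·t: t = ln([A]₀/[A])/k = ln(0.9/0.1512)/0.0094 = ln(5.9524)/0.0094 = 1.7838/0.0094 = 189.77 s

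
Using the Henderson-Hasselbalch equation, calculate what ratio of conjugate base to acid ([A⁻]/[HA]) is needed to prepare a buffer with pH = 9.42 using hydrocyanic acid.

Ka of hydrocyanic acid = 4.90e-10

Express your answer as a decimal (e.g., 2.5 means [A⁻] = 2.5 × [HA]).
[A⁻]/[HA] = 1.289

pKa = −log(4.90e-10) = 9.3098. pH = pKa + log([A⁻]/[HA]). 9.42 = 9.3098 + log(ratio). log(ratio) = 9.42 − 9.3098 = 0.1102. ratio = 10^(0.1102) = 1.289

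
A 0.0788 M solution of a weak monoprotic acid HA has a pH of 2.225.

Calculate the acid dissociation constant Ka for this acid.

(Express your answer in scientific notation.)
K_a = 4.87e-04

[H⁺] = 10^(−pH) = 10^(−2.225) = 5.957e-03 M. For HA ⇌ H⁺ + A⁻, Ka = x²/(C − x) = (5.957e-03)²/(0.0788 − 5.957e-03) = 4.87e-04.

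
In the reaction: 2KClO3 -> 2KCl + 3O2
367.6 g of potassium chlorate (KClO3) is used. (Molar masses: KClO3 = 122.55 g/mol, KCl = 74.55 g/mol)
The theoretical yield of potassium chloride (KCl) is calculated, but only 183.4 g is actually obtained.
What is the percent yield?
Moles of KClO3 = 367.6 g ÷ 122.55 g/mol = 2.99959 mol
Mole ratio: 2 mol KCl / 2 mol KClO3
Moles of KCl = 2.99959 × (2/2) = 2.99959 mol
Theoretical yield = 2.99959 mol × 74.55 g/mol = 223.62 g
Actual yield = 183.4 g
Percent yield = (183.4 / 223.62) × 100% = 82.0%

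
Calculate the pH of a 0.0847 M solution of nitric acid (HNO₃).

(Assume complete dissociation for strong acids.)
pH = 1.07

[H⁺] = 0.0847 M for strong acid. pH = -log[H⁺] = -log(0.0847)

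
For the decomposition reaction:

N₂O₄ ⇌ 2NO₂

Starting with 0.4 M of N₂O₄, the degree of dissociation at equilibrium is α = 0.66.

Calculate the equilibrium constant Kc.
K_c = 2.0499

x = α·[A]₀ = 0.66 × 0.4 = 0.264 M dissociated.
At eq: [N₂O₄] = 0.4 − 0.264 = 0.136 M; [NO₂] = 2x = 0.528 M.
Kc = [NO₂]²/[N₂O₄] = (0.528)²/0.136 = 2.05.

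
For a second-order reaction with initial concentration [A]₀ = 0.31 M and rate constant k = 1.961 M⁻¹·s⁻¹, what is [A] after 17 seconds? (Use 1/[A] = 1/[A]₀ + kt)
0.0274 M

1/[A] = 1/[A]₀ + k·t = 1/0.31 + (1.961)·(17) = 3.2258 + 33.3370 = 36.5628
[A] = 1/36.5628 = 0.0274 M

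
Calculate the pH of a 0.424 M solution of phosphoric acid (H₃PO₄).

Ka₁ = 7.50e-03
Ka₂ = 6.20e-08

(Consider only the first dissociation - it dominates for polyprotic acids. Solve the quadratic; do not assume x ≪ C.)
pH = 1.28

x² + Ka₁·x − Ka₁·C = 0 with Ka₁ = 7.50e-03, C = 0.424.
x = (−Ka₁ + √(Ka₁² + 4·Ka₁·C))/2 = 5.2766e-02 M, so pH = 1.28.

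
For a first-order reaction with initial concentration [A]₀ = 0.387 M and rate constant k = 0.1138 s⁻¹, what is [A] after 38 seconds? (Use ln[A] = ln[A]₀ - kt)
0.0051 M

ln[A] = ln[A]₀ - k·t = ln(0.387) - (0.1138)·(38) = -0.9493 - 4.3244 = -5.2737
[A] = e^(-5.2737) = 0.0051 M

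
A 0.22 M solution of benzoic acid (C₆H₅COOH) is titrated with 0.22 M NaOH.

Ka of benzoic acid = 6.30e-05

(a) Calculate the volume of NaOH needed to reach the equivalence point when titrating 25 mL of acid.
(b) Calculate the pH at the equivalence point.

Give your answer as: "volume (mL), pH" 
V = 25.0 mL, pH = 8.62

(a) At equivalence: moles acid = moles base.
moles acid = 0.22 × 0.025 = 0.0055 mol; V_NaOH = 0.0055/0.22 = 0.025 L = 25.0 mL.
(b) At equivalence, all acid → conjugate base A⁻ at [A⁻] = 0.0055/0.05 = 0.11 M.
Kb = Kw/Ka = 1.0e-14/6.30e-05 = 1.587e-10; [OH⁻] = √(Kb·[A⁻]) = 4.179e-06; pOH = 5.38; pH = 14 − pOH = 8.62.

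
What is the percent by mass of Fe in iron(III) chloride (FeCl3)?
Mass of Fe in formula = 55.85 × 1 = 55.85 g/mol
Molar mass = 162.2 g/mol
% Fe = (55.85/162.2) × 100% = 34.43%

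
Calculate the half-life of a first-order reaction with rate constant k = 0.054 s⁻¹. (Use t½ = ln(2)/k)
12.84 s

t½ = ln(2)/k = 0.6931/0.054 = 12.84 s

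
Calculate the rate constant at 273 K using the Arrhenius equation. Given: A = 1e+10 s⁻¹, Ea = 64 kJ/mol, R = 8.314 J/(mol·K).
5.68e-03 s⁻¹

k = A·exp(-Ea/(R·T)) = 1e+10·exp(-64000/(8.314·273)) = 1e+10·exp(-28.1973) = 1e+10·5.6764e-13 = 5.68e-03 s⁻¹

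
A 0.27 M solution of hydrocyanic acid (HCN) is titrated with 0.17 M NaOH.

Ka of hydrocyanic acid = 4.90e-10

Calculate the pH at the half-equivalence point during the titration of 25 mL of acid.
pH = pKa = 9.31

At the half-equivalence point, [HA] = [A⁻], so by Henderson–Hasselbalch pH = pKa + log(1) = pKa.
pKa = −log(4.90e-10) = 9.31.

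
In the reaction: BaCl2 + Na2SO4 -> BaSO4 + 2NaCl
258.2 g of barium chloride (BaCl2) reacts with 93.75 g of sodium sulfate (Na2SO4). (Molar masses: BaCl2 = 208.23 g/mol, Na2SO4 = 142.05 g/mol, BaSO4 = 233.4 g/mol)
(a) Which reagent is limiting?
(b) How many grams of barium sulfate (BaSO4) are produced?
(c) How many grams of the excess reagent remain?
(a) Na2SO4, (b) 154 g, (c) 120.8 g

Moles of BaCl2 = 258.2 g ÷ 208.23 g/mol = 1.23998 mol
Moles of Na2SO4 = 93.75 g ÷ 142.05 g/mol = 0.659979 mol
Moles ÷ coefficient: BaCl2: 1.23998/1 = 1.24, Na2SO4: 0.659979/1 = 0.66
(a) Na2SO4 has the smaller value, so Na2SO4 is the limiting reagent.
(b) Moles of BaSO4 = 0.659979 mol Na2SO4 × (1/1) = 0.659979 mol; mass = 0.659979 mol × 233.4 g/mol = 154 g
(c) BaCl2 consumed = 0.659979 × (1/1) = 0.659979 mol; remaining = 1.23998 − 0.659979 = 0.579996 mol; mass = 0.579996 mol × 208.23 g/mol = 120.8 g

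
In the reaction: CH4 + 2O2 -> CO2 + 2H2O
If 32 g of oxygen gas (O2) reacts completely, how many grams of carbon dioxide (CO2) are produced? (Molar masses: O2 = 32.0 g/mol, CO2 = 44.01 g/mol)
Moles of O2 = 32 g ÷ 32.0 g/mol = 1 mol
Mole ratio: 1 mol CO2 / 2 mol O2
Moles of CO2 = 1 × (1/2) = 0.5 mol
Mass of CO2 = 0.5 mol × 44.01 g/mol = 22 g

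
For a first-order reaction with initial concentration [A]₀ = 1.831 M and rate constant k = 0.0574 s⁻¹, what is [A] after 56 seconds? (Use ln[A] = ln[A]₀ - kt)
0.0736 M

ln[A] = ln[A]₀ - k·t = ln(1.831) - (0.0574)·(56) = 0.6049 - 3.2144 = -2.6095
[A] = e^(-2.6095) = 0.0736 M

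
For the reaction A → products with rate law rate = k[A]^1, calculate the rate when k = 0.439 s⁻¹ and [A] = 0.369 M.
0.162 M/s

rate = k·[A]^1 = 0.439·(0.369)^1 = 0.439·0.369 = 0.162 M/s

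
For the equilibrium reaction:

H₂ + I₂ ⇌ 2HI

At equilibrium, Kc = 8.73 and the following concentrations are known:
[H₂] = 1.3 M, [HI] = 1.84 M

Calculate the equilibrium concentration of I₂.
[I₂] = 0.2983 M

Kc = ([HI]^2) / ([H₂] × [I₂]) = 8.73
[I₂]^1 = (product terms)/(Kc · other reactant terms) = 3.3856 / (8.73 · 1.3) = 0.29832
[I₂] = 0.2983 M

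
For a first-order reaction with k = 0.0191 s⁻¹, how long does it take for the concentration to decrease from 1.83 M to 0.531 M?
64.78 s

From ln[A] = ln[A]₀ - k·t: t = ln([A]₀/[A])/k = ln(1.83/0.531)/0.0191 = ln(3.4463)/0.0191 = 1.2373/0.0191 = 64.78 s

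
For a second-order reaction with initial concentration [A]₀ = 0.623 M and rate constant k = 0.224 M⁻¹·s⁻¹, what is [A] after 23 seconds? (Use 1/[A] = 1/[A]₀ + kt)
0.1480 M

1/[A] = 1/[A]₀ + k·t = 1/0.623 + (0.224)·(23) = 1.6051 + 5.1520 = 6.7571
[A] = 1/6.7571 = 0.1480 M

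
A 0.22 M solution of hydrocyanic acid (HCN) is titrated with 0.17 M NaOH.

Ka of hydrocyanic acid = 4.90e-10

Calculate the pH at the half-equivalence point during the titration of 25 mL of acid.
pH = pKa = 9.31

At the half-equivalence point, [HA] = [A⁻], so by Henderson–Hasselbalch pH = pKa + log(1) = pKa.
pKa = −log(4.90e-10) = 9.31.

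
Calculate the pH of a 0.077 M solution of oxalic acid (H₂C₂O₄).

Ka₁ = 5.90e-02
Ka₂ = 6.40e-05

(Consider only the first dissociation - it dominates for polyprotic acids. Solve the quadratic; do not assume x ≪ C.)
pH = 1.36

x² + Ka₁·x − Ka₁·C = 0 with Ka₁ = 5.90e-02, C = 0.077.
x = (−Ka₁ + √(Ka₁² + 4·Ka₁·C))/2 = 4.4075e-02 M, so pH = 1.36.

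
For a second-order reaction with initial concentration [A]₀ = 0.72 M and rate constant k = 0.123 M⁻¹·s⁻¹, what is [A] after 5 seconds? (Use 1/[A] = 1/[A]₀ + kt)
0.4990 M

1/[A] = 1/[A]₀ + k·t = 1/0.72 + (0.123)·(5) = 1.3889 + 0.6150 = 2.0039
[A] = 1/2.0039 = 0.4990 M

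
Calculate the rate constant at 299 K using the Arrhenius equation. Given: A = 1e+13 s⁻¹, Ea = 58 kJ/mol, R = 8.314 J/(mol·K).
7.36e+02 s⁻¹

k = A·exp(-Ea/(R·T)) = 1e+13·exp(-58000/(8.314·299)) = 1e+13·exp(-23.3317) = 1e+13·7.3648e-11 = 7.36e+02 s⁻¹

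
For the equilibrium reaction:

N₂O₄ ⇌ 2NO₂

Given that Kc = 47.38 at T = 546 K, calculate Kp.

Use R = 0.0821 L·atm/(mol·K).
K_p = 2.12e+03

Δn = (moles gaseous products) − (moles gaseous reactants) = 1
T = 546 K; RT = 0.0821 × 546 = 44.8266
Kp = Kc·(RT)^Δn = 47.38 × (44.8266)^1 = 47.38 × 44.8266 = 2.12e+03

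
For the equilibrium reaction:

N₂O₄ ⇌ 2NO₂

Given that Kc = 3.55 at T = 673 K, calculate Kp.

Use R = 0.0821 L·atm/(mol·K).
K_p = 196.1492

Δn = (moles gaseous products) − (moles gaseous reactants) = 1
T = 673 K; RT = 0.0821 × 673 = 55.2533
Kp = Kc·(RT)^Δn = 3.55 × (55.2533)^1 = 3.55 × 55.2533 = 196.1492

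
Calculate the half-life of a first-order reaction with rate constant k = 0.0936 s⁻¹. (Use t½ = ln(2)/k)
7.41 s

t½ = ln(2)/k = 0.6931/0.0936 = 7.41 s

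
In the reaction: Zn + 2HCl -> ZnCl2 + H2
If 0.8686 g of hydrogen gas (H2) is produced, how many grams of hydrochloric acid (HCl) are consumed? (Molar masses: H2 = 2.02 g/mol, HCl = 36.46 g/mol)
Moles of H2 = 0.8686 g ÷ 2.02 g/mol = 0.43 mol
Mole ratio: 2 mol HCl / 1 mol H2
Moles of HCl = 0.43 × (2/1) = 0.86 mol
Mass of HCl = 0.86 mol × 36.46 g/mol = 31.36 g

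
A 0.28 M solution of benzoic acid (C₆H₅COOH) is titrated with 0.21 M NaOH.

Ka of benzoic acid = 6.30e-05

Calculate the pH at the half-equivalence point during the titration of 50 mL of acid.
pH = pKa = 4.20

At the half-equivalence point, [HA] = [A⁻], so by Henderson–Hasselbalch pH = pKa + log(1) = pKa.
pKa = −log(6.30e-05) = 4.20.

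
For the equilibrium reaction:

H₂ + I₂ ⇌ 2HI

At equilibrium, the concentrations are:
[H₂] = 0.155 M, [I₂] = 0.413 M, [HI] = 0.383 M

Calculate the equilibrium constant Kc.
K_c = 2.2915

Kc = ([HI]^2) / ([H₂] × [I₂])
   = ((0.383)^2) / ((0.155)·(0.413))
   = 0.14669 / 0.064015 = 2.2915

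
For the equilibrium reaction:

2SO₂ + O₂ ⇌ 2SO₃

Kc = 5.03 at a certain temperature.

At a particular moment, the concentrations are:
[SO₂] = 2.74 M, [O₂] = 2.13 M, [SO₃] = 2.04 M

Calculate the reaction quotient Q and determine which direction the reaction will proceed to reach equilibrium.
Q = 0.260, Q < K, reaction proceeds forward (toward products)

Q = ([SO₃]^2) / ([SO₂]^2 × [O₂])
  = ((2.04)^2) / ((2.74)^2·(2.13)) = 4.1616/15.991 = 0.2602
Since Q = 0.2602 < Kc = 5.03, the reaction proceeds forward (toward products) to reach equilibrium.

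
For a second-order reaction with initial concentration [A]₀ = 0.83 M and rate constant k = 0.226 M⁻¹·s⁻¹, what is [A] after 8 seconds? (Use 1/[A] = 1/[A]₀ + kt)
0.3319 M

1/[A] = 1/[A]₀ + k·t = 1/0.83 + (0.226)·(8) = 1.2048 + 1.8080 = 3.0128
[A] = 1/3.0128 = 0.3319 M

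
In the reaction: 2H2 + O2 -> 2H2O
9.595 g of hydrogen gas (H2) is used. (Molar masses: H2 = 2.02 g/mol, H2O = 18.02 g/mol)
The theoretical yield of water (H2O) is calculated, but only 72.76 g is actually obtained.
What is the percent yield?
Moles of H2 = 9.595 g ÷ 2.02 g/mol = 4.75 mol
Mole ratio: 2 mol H2O / 2 mol H2
Moles of H2O = 4.75 × (2/2) = 4.75 mol
Theoretical yield = 4.75 mol × 18.02 g/mol = 85.595 g
Actual yield = 72.76 g
Percent yield = (72.76 / 85.595) × 100% = 85.0%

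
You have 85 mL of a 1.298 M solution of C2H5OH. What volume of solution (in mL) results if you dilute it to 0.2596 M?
Using M₁V₁ = M₂V₂:
1.298 × 85 = 0.2596 × V₂
V₂ = (1.298 × 85) / 0.2596 = 425 mL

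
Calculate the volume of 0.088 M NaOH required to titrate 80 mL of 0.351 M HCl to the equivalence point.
V_{base} = 319.1 mL

At equivalence: moles acid = moles base.
moles HCl = 0.351 M × 0.08 L = 0.02808 mol
V_NaOH = 0.02808 mol ÷ 0.088 M = 0.3191 L = 319.1 mL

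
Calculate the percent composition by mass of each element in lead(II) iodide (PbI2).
Pb: 44.95%, I: 55.05%

Molar mass of PbI2 = 461.0 g/mol
% Pb = (1 × 207.2) / 461.0 × 100% = 207.2 / 461.0 × 100% = 44.95%
% I = (2 × 126.9) / 461.0 × 100% = 253.8 / 461.0 × 100% = 55.05%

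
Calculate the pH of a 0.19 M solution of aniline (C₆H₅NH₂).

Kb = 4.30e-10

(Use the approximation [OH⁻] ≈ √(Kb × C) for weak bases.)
pH = 8.96

[OH⁻] = √(Kb × C) = √(4.30e-10 × 0.19) = 9.0388e-06. pOH = 5.04, pH = 14 - pOH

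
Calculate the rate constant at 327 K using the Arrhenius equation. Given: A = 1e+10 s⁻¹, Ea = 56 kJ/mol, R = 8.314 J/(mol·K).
1.13e+01 s⁻¹

k = A·exp(-Ea/(R·T)) = 1e+10·exp(-56000/(8.314·327)) = 1e+10·exp(-20.5982) = 1e+10·1.1332e-09 = 1.13e+01 s⁻¹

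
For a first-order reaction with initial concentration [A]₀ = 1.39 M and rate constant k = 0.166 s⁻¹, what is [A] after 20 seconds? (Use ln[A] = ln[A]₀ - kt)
0.0503 M

ln[A] = ln[A]₀ - k·t = ln(1.39) - (0.166)·(20) = 0.3293 - 3.3200 = -2.9907
[A] = e^(-2.9907) = 0.0503 M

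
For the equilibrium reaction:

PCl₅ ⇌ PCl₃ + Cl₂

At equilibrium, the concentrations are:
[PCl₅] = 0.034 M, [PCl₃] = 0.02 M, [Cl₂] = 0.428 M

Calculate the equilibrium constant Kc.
K_c = 0.2518

Kc = ([PCl₃] × [Cl₂]) / ([PCl₅])
   = ((0.02)·(0.428)) / ((0.034))
   = 0.00856 / 0.034 = 0.2518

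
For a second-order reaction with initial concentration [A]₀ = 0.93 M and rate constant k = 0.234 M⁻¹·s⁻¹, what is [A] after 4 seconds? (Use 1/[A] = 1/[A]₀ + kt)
0.4972 M

1/[A] = 1/[A]₀ + k·t = 1/0.93 + (0.234)·(4) = 1.0753 + 0.9360 = 2.0113
[A] = 1/2.0113 = 0.4972 M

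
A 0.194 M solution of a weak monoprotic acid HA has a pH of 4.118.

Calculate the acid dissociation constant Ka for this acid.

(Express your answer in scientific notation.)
K_a = 2.99e-08

[H⁺] = 10^(−pH) = 10^(−4.118) = 7.621e-05 M. For HA ⇌ H⁺ + A⁻, Ka = x²/(C − x) = (7.621e-05)²/(0.194 − 7.621e-05) = 2.99e-08.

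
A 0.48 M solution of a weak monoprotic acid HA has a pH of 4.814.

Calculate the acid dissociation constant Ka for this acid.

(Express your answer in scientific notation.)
K_a = 4.91e-10

[H⁺] = 10^(−pH) = 10^(−4.814) = 1.535e-05 M. For HA ⇌ H⁺ + A⁻, Ka = x²/(C − x) = (1.535e-05)²/(0.48 − 1.535e-05) = 4.91e-10.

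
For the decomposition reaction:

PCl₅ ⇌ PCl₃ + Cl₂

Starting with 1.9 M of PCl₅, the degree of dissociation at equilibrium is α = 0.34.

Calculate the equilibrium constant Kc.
K_c = 0.3328

x = α·[A]₀ = 0.34 × 1.9 = 0.646 M dissociated.
At eq: [PCl₅] = 1.9 − 0.646 = 1.254 M; [PCl₃] = [Cl₂] = x = 0.646 M.
Kc = [PCl₃][Cl₂]/[PCl₅] = (0.646)²/1.254 = 0.3328.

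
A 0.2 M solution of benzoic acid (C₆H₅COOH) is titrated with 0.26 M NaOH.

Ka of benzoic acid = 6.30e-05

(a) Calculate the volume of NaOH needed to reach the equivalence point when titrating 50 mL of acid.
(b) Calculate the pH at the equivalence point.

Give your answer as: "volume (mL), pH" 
V = 38.5 mL, pH = 8.63

(a) At equivalence: moles acid = moles base.
moles acid = 0.2 × 0.05 = 0.01 mol; V_NaOH = 0.01/0.26 = 0.03846 L = 38.5 mL.
(b) At equivalence, all acid → conjugate base A⁻ at [A⁻] = 0.01/0.08846 = 0.113 M.
Kb = Kw/Ka = 1.0e-14/6.30e-05 = 1.587e-10; [OH⁻] = √(Kb·[A⁻]) = 4.236e-06; pOH = 5.37; pH = 14 − pOH = 8.63.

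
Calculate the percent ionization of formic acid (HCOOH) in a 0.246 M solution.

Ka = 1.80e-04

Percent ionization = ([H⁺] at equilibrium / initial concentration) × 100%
Percent ionization = 2.67%

Let x = [H⁺]. Ka = x²/(C - x) ⇒ x² + (1.80e-04)x - (1.80e-04)(0.246) = 0. x = 6.5649e-03. Percent = (6.5649e-03/0.246) × 100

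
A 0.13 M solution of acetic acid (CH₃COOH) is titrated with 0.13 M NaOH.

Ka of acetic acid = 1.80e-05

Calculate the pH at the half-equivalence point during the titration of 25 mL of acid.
pH = pKa = 4.74

At the half-equivalence point, [HA] = [A⁻], so by Henderson–Hasselbalch pH = pKa + log(1) = pKa.
pKa = −log(1.80e-05) = 4.74.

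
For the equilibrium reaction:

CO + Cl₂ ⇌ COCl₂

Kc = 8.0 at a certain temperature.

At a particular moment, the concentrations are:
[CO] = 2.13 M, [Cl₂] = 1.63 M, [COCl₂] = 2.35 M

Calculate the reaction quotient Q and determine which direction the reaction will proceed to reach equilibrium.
Q = 0.677, Q < K, reaction proceeds forward (toward products)

Q = ([COCl₂]) / ([CO] × [Cl₂])
  = ((2.35)) / ((2.13)·(1.63)) = 2.35/3.4719 = 0.6769
Since Q = 0.6769 < Kc = 8.0, the reaction proceeds forward (toward products) to reach equilibrium.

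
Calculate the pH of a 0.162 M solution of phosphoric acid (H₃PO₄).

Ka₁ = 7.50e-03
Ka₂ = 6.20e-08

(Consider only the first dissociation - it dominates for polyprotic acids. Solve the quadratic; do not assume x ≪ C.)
pH = 1.50

x² + Ka₁·x − Ka₁·C = 0 with Ka₁ = 7.50e-03, C = 0.162.
x = (−Ka₁ + √(Ka₁² + 4·Ka₁·C))/2 = 3.1308e-02 M, so pH = 1.50.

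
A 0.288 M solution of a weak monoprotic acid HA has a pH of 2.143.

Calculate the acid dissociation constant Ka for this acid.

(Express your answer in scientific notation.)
K_a = 1.84e-04

[H⁺] = 10^(−pH) = 10^(−2.143) = 7.194e-03 M. For HA ⇌ H⁺ + A⁻, Ka = x²/(C − x) = (7.194e-03)²/(0.288 − 7.194e-03) = 1.84e-04.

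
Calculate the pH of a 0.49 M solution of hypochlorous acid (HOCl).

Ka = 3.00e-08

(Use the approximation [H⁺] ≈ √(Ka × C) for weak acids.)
pH = 3.92

[H⁺] = √(Ka × C) = √(3.00e-08 × 0.49) = 1.2124e-04. pH = -log(1.2124e-04)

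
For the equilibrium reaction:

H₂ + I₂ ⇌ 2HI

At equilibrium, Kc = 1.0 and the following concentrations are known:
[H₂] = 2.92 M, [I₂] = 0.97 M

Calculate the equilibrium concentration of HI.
[HI] = 1.6830 M

Kc = ([HI]^2) / ([H₂] × [I₂]) = 1.0
[HI]^2 = Kc · (reactant terms)/(other product terms) = 1.0 · 2.8324 / 1 = 2.8324
[HI] = (2.8324)^(1/2) = 1.6830 M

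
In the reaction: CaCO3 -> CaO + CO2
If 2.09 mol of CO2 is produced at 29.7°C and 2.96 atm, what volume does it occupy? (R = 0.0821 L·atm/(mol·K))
T = 29.7°C + 273.15 = 302.85 K
V = nRT/P = (2.09 × 0.0821 × 302.85) / 2.96
V = 17.56 L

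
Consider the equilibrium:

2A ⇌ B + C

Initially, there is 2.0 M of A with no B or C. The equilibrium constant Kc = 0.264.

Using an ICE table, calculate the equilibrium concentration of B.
[B] = 0.507 M

ICE: [A] = 2.0 − 2x, [B] = [C] = x.
Kc = x²/(2.0 − 2x)² = 0.264 ⇒ √Kc = x/(2.0 − 2x).
x = √0.264·2.0/(1 + 2√0.264) = 0.51381·2.0/2.0276 = 0.50681.
[B] = x = 0.507 M.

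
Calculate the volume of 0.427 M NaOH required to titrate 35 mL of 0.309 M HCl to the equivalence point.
V_{base} = 25.3 mL

At equivalence: moles acid = moles base.
moles HCl = 0.309 M × 0.035 L = 0.010815 mol
V_NaOH = 0.010815 mol ÷ 0.427 M = 0.02533 L = 25.3 mL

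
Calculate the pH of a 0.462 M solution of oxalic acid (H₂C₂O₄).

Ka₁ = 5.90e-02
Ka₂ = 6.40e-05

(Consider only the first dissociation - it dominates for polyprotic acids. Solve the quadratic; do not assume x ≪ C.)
pH = 0.86

x² + Ka₁·x − Ka₁·C = 0 with Ka₁ = 5.90e-02, C = 0.462.
x = (−Ka₁ + √(Ka₁² + 4·Ka₁·C))/2 = 1.3821e-01 M, so pH = 0.86.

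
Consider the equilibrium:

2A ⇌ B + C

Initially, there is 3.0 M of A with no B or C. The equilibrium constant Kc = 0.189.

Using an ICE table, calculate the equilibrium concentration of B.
[B] = 0.698 M

ICE: [A] = 3.0 − 2x, [B] = [C] = x.
Kc = x²/(3.0 − 2x)² = 0.189 ⇒ √Kc = x/(3.0 − 2x).
x = √0.189·3.0/(1 + 2√0.189) = 0.43474·3.0/1.8695 = 0.69764.
[B] = x = 0.698 M.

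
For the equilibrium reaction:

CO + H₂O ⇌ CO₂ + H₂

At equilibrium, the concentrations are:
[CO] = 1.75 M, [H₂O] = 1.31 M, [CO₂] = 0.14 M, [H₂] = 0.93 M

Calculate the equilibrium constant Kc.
K_c = 0.0568

Kc = ([CO₂] × [H₂]) / ([CO] × [H₂O])
   = ((0.14)·(0.93)) / ((1.75)·(1.31))
   = 0.1302 / 2.2925 = 0.0568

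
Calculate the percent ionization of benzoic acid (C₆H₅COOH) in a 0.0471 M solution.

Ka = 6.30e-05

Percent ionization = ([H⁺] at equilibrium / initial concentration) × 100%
Percent ionization = 3.59%

Let x = [H⁺]. Ka = x²/(C - x) ⇒ x² + (6.30e-05)x - (6.30e-05)(0.0471) = 0. x = 1.6914e-03. Percent = (1.6914e-03/0.0471) × 100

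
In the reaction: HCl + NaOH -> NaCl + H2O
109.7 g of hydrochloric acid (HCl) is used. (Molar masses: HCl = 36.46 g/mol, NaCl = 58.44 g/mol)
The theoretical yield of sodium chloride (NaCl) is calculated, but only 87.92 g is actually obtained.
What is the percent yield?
Moles of HCl = 109.7 g ÷ 36.46 g/mol = 3.00878 mol
Mole ratio: 1 mol NaCl / 1 mol HCl
Moles of NaCl = 3.00878 × (1/1) = 3.00878 mol
Theoretical yield = 3.00878 mol × 58.44 g/mol = 175.83 g
Actual yield = 87.92 g
Percent yield = (87.92 / 175.83) × 100% = 50.0%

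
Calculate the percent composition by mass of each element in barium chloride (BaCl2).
Ba: 65.95%, Cl: 34.05%

Molar mass of BaCl2 = 208.23 g/mol
% Ba = (1 × 137.33) / 208.23 × 100% = 137.33 / 208.23 × 100% = 65.95%
% Cl = (2 × 35.45) / 208.23 × 100% = 70.9 / 208.23 × 100% = 34.05%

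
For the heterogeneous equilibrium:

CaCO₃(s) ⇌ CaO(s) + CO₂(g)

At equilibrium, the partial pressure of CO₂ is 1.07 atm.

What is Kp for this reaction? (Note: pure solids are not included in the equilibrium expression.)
K_p = 1.07

Solids (CaCO₃, CaO) have activity 1 and are excluded.
Kp = P(CO₂) = 1.07.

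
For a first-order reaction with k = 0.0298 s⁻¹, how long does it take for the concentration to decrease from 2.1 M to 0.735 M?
35.23 s

From ln[A] = ln[A]₀ - k·t: t = ln([A]₀/[A])/k = ln(2.1/0.735)/0.0298 = ln(2.8571)/0.0298 = 1.0498/0.0298 = 35.23 s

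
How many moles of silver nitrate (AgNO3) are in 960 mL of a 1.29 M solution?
Moles = Molarity × Volume (L)
Moles = 1.29 M × 0.96 L = 1.238 mol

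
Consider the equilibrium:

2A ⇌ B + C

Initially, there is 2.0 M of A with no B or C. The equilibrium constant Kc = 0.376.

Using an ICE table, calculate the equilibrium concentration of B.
[B] = 0.551 M

ICE: [A] = 2.0 − 2x, [B] = [C] = x.
Kc = x²/(2.0 − 2x)² = 0.376 ⇒ √Kc = x/(2.0 − 2x).
x = √0.376·2.0/(1 + 2√0.376) = 0.61319·2.0/2.2264 = 0.55084.
[B] = x = 0.551 M.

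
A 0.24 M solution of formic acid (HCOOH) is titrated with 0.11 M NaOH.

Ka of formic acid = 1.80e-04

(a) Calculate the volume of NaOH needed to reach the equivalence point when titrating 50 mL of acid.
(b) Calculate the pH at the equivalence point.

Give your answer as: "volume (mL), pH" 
V = 109.1 mL, pH = 8.31

(a) At equivalence: moles acid = moles base.
moles acid = 0.24 × 0.05 = 0.012 mol; V_NaOH = 0.012/0.11 = 0.1091 L = 109.1 mL.
(b) At equivalence, all acid → conjugate base A⁻ at [A⁻] = 0.012/0.1591 = 0.07543 M.
Kb = Kw/Ka = 1.0e-14/1.80e-04 = 5.556e-11; [OH⁻] = √(Kb·[A⁻]) = 2.047e-06; pOH = 5.69; pH = 14 − pOH = 8.31.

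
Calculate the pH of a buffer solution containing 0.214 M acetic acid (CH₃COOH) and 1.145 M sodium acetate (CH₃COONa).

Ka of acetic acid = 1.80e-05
pH = 5.47

pKa = -log(1.80e-05) = 4.74. pH = pKa + log([A⁻]/[HA]) = 4.74 + log(1.145/0.214)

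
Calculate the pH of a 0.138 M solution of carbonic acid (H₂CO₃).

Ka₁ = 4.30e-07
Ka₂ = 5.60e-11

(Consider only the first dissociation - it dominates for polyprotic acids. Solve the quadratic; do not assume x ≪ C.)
pH = 3.61

x² + Ka₁·x − Ka₁·C = 0 with Ka₁ = 4.30e-07, C = 0.138.
x = (−Ka₁ + √(Ka₁² + 4·Ka₁·C))/2 = 2.4338e-04 M, so pH = 3.61.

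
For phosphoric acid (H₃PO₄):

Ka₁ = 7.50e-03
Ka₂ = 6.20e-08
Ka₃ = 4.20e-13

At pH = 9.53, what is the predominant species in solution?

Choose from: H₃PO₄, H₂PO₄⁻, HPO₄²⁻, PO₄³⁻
HPO₄²⁻

pKa1 = 2.12, pKa2 = 7.21, pKa3 = 12.38. Each pKa is the crossover between adjacent species; pH = 9.53 lies in the region where HPO₄²⁻ predominates.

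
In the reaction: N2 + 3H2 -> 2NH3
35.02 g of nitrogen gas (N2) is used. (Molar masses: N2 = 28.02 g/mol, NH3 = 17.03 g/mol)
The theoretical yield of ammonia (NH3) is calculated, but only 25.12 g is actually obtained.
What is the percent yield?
Moles of N2 = 35.02 g ÷ 28.02 g/mol = 1.24982 mol
Mole ratio: 2 mol NH3 / 1 mol N2
Moles of NH3 = 1.24982 × (2/1) = 2.49964 mol
Theoretical yield = 2.49964 mol × 17.03 g/mol = 42.569 g
Actual yield = 25.12 g
Percent yield = (25.12 / 42.569) × 100% = 59.0%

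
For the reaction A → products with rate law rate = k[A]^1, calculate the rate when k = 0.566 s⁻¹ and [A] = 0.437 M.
0.2473 M/s

rate = k·[A]^1 = 0.566·(0.437)^1 = 0.566·0.437 = 0.2473 M/s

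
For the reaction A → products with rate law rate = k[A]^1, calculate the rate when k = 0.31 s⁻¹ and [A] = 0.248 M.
0.07688 M/s

rate = k·[A]^1 = 0.31·(0.248)^1 = 0.31·0.248 = 0.07688 M/s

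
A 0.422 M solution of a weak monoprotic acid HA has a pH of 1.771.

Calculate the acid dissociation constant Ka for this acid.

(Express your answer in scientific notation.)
K_a = 7.09e-04

[H⁺] = 10^(−pH) = 10^(−1.771) = 1.694e-02 M. For HA ⇌ H⁺ + A⁻, Ka = x²/(C − x) = (1.694e-02)²/(0.422 − 1.694e-02) = 7.09e-04.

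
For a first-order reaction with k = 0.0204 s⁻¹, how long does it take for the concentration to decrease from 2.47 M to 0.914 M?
48.73 s

From ln[A] = ln[A]₀ - k·t: t = ln([A]₀/[A])/k = ln(2.47/0.914)/0.0204 = ln(2.7024)/0.0204 = 0.9941/0.0204 = 48.73 s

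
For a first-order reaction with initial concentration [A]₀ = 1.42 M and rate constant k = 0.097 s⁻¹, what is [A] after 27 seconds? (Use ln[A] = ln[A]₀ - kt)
0.1035 M

ln[A] = ln[A]₀ - k·t = ln(1.42) - (0.097)·(27) = 0.3507 - 2.6190 = -2.2683
[A] = e^(-2.2683) = 0.1035 M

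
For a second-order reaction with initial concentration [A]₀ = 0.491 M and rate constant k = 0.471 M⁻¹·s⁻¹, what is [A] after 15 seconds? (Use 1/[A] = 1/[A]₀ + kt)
0.1099 M

1/[A] = 1/[A]₀ + k·t = 1/0.491 + (0.471)·(15) = 2.0367 + 7.0650 = 9.1017
[A] = 1/9.1017 = 0.1099 M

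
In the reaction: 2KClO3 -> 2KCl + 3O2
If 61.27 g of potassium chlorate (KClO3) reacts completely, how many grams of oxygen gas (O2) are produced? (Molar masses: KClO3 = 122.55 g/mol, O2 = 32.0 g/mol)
Moles of KClO3 = 61.27 g ÷ 122.55 g/mol = 0.499959 mol
Mole ratio: 3 mol O2 / 2 mol KClO3
Moles of O2 = 0.499959 × (3/2) = 0.749939 mol
Mass of O2 = 0.749939 mol × 32.0 g/mol = 24 g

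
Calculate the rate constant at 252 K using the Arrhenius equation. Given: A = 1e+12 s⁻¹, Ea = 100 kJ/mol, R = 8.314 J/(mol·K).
1.87e-09 s⁻¹

k = A·exp(-Ea/(R·T)) = 1e+12·exp(-100000/(8.314·252)) = 1e+12·exp(-47.7298) = 1e+12·1.8673e-21 = 1.87e-09 s⁻¹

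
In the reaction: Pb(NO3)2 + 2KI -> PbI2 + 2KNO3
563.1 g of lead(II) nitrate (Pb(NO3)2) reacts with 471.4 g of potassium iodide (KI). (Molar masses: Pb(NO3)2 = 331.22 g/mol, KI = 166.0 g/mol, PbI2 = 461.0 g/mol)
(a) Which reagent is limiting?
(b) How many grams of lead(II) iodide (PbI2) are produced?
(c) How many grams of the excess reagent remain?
(a) KI, (b) 654.6 g, (c) 92.81 g

Moles of Pb(NO3)2 = 563.1 g ÷ 331.22 g/mol = 1.70008 mol
Moles of KI = 471.4 g ÷ 166.0 g/mol = 2.83976 mol
Moles ÷ coefficient: Pb(NO3)2: 1.70008/1 = 1.7, KI: 2.83976/2 = 1.42
(a) KI has the smaller value, so KI is the limiting reagent.
(b) Moles of PbI2 = 2.83976 mol KI × (1/2) = 1.41988 mol; mass = 1.41988 mol × 461.0 g/mol = 654.6 g
(c) Pb(NO3)2 consumed = 2.83976 × (1/2) = 1.41988 mol; remaining = 1.70008 − 1.41988 = 0.280199 mol; mass = 0.280199 mol × 331.22 g/mol = 92.81 g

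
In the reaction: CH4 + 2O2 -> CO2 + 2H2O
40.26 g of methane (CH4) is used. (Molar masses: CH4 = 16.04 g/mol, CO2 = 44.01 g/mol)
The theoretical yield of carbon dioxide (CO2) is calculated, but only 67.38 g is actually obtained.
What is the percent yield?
Moles of CH4 = 40.26 g ÷ 16.04 g/mol = 2.50998 mol
Mole ratio: 1 mol CO2 / 1 mol CH4
Moles of CO2 = 2.50998 × (1/1) = 2.50998 mol
Theoretical yield = 2.50998 mol × 44.01 g/mol = 110.46 g
Actual yield = 67.38 g
Percent yield = (67.38 / 110.46) × 100% = 61.0%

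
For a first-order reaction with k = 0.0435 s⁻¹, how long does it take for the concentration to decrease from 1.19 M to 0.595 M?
15.93 s

From ln[A] = ln[A]₀ - k·t: t = ln([A]₀/[A])/k = ln(1.19/0.595)/0.0435 = ln(2.0000)/0.0435 = 0.6931/0.0435 = 15.93 s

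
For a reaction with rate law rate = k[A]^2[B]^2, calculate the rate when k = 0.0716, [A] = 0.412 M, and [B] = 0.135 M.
0.0002215 M/s

rate = k·[A]^2·[B]^2 = 0.0716·(0.412)^2·(0.135)^2 = 0.0716·0.169744·0.018225 = 0.0002215 M/s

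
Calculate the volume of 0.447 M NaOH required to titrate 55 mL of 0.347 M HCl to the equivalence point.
V_{base} = 42.7 mL

At equivalence: moles acid = moles base.
moles HCl = 0.347 M × 0.055 L = 0.019085 mol
V_NaOH = 0.019085 mol ÷ 0.447 M = 0.0427 L = 42.7 mL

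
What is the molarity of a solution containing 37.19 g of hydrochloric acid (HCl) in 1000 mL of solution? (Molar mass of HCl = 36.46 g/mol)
Moles of HCl = 37.19 g ÷ 36.46 g/mol = 1.02002 mol
Volume = 1000 mL = 1 L
Molarity = 1.02002 mol ÷ 1 L = 1.02 M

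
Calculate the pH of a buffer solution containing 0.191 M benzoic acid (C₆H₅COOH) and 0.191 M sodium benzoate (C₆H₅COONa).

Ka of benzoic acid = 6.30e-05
pH = 4.20

pKa = -log(6.30e-05) = 4.20. pH = pKa + log([A⁻]/[HA]) = 4.20 + log(0.191/0.191)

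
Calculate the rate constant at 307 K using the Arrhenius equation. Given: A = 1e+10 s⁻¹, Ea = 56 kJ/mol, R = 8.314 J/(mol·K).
2.96e+00 s⁻¹

k = A·exp(-Ea/(R·T)) = 1e+10·exp(-56000/(8.314·307)) = 1e+10·exp(-21.9402) = 1e+10·2.9615e-10 = 2.96e+00 s⁻¹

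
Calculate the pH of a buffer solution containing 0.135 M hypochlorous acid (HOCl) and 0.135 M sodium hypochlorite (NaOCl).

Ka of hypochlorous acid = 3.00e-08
pH = 7.52

pKa = -log(3.00e-08) = 7.52. pH = pKa + log([A⁻]/[HA]) = 7.52 + log(0.135/0.135)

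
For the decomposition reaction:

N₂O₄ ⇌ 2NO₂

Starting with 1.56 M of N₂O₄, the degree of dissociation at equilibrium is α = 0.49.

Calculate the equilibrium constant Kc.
K_c = 2.9377

x = α·[A]₀ = 0.49 × 1.56 = 0.7644 M dissociated.
At eq: [N₂O₄] = 1.56 − 0.7644 = 0.7956 M; [NO₂] = 2x = 1.529 M.
Kc = [NO₂]²/[N₂O₄] = (1.529)²/0.7956 = 2.938.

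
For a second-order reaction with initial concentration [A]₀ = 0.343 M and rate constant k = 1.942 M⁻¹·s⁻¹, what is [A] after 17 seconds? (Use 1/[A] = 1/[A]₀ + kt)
0.0278 M

1/[A] = 1/[A]₀ + k·t = 1/0.343 + (1.942)·(17) = 2.9155 + 33.0140 = 35.9295
[A] = 1/35.9295 = 0.0278 M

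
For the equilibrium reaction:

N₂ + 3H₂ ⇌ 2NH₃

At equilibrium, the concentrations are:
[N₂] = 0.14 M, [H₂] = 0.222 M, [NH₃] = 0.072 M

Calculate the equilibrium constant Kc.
K_c = 3.3844

Kc = ([NH₃]^2) / ([N₂] × [H₂]^3)
   = ((0.072)^2) / ((0.14)·(0.222)^3)
   = 0.005184 / 0.0015317 = 3.3844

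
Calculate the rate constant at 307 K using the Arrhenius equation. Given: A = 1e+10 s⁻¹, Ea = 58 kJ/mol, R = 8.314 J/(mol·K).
1.35e+00 s⁻¹

k = A·exp(-Ea/(R·T)) = 1e+10·exp(-58000/(8.314·307)) = 1e+10·exp(-22.7237) = 1e+10·1.3527e-10 = 1.35e+00 s⁻¹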